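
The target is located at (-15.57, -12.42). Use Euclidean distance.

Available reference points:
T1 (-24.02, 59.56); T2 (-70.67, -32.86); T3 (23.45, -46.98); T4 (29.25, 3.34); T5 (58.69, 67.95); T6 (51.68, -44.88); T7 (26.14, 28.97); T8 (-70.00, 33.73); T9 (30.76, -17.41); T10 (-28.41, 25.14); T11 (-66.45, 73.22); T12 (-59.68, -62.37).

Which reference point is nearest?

T10

Distances from (-15.57, -12.42):
T1: √((-8.45)² + (71.98)²) = √(71.4025 + 5181.1204) = 72.47
T2: √((-55.10)² + (-20.44)²) = √(3036.0100 + 417.7936) = 58.77
T3: √((39.02)² + (-34.56)²) = √(1522.5604 + 1194.3936) = 52.12
T4: √((44.82)² + (15.76)²) = √(2008.8324 + 248.3776) = 47.51
T5: √((74.26)² + (80.37)²) = √(5514.5476 + 6459.3369) = 109.43
T6: √((67.25)² + (-32.46)²) = √(4522.5625 + 1053.6516) = 74.67
T7: √((41.71)² + (41.39)²) = √(1739.7241 + 1713.1321) = 58.76
T8: √((-54.43)² + (46.15)²) = √(2962.6249 + 2129.8225) = 71.36
T9: √((46.33)² + (-4.99)²) = √(2146.4689 + 24.9001) = 46.60
T10: √((-12.84)² + (37.56)²) = √(164.8656 + 1410.7536) = 39.69
T11: √((-50.88)² + (85.64)²) = √(2588.7744 + 7334.2096) = 99.61
T12: √((-44.11)² + (-49.95)²) = √(1945.6921 + 2495.0025) = 66.64
Minimum: T10 at 39.69.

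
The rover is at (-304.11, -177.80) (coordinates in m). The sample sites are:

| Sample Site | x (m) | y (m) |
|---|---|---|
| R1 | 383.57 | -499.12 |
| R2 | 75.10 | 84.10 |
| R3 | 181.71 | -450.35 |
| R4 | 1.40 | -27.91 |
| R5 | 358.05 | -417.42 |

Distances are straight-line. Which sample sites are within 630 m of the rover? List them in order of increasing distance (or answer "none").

R4, R2, R3

Distances from (-304.11, -177.80):
R1: 759.05 m
R2: 460.86 m
R3: 557.05 m
R4: 340.30 m
R5: 704.18 m
Threshold 630 m: R4 (340.30 m), R2 (460.86 m), R3 (557.05 m) are within range.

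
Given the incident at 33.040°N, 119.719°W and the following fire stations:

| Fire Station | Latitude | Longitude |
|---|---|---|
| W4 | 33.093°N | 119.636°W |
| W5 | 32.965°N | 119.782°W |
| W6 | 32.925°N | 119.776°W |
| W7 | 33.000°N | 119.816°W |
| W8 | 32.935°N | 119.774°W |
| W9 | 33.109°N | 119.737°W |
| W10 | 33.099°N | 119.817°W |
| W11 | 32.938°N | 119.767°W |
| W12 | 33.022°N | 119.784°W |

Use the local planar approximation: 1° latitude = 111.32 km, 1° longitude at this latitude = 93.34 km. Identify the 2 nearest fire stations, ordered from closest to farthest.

Distances from 33.040°N, 119.719°W:
W4: √((0.053·111.32)² + (0.083·93.34)²) = √(34.80953 + 60.01942) = 9.738 km
W5: √((-0.075·111.32)² + (-0.063·93.34)²) = √(69.70580 + 34.57934) = 10.212 km
W6: √((-0.115·111.32)² + (-0.057·93.34)²) = √(163.88608 + 28.30644) = 13.863 km
W7: √((-0.040·111.32)² + (-0.097·93.34)²) = √(19.82743 + 81.97455) = 10.090 km
W8: √((-0.105·111.32)² + (-0.055·93.34)²) = √(136.62337 + 26.35488) = 12.766 km
W9: √((0.069·111.32)² + (-0.018·93.34)²) = √(58.99899 + 2.82280) = 7.863 km
W10: √((0.059·111.32)² + (-0.098·93.34)²) = √(43.13705 + 83.67346) = 11.261 km
W11: √((-0.102·111.32)² + (-0.048·93.34)²) = √(128.92785 + 20.07327) = 12.207 km
W12: √((-0.018·111.32)² + (-0.065·93.34)²) = √(4.01505 + 36.80970) = 6.389 km
Sorted: W12 (6.389 km) < W9 (7.863 km) < W4 (9.738 km) < W7 (10.090 km) < …

W12, W9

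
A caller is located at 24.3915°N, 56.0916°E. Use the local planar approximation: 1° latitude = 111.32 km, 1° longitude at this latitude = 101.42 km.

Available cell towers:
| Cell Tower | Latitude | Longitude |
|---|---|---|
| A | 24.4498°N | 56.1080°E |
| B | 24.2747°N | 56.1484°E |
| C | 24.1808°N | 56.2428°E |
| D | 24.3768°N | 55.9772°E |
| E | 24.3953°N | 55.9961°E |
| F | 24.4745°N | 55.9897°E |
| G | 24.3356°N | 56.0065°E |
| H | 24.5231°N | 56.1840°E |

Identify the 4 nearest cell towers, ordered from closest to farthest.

A, E, G, D

Distances from 24.3915°N, 56.0916°E:
A: √((0.0583·111.32)² + (0.0164·101.42)²) = √(42.119529 + 2.766527) = 6.6997 km
B: √((-0.1168·111.32)² + (0.0568·101.42)²) = √(169.056581 + 33.185158) = 14.2212 km
C: √((-0.2107·111.32)² + (0.1512·101.42)²) = √(550.142842 + 235.153147) = 28.0231 km
D: √((-0.0147·111.32)² + (-0.1144·101.42)²) = √(2.677818 + 134.616800) = 11.7173 km
E: √((0.0038·111.32)² + (-0.0955·101.42)²) = √(0.178943 + 93.811041) = 9.6948 km
F: √((0.0830·111.32)² + (-0.1019·101.42)²) = √(85.369469 + 106.805983) = 13.8627 km
G: √((-0.0559·111.32)² + (-0.0851·101.42)²) = √(38.723090 + 74.491434) = 10.6402 km
H: √((0.1316·111.32)² + (0.0924·101.42)²) = √(214.614062 + 87.819539) = 17.3906 km
Sorted: A (6.6997 km) < E (9.6948 km) < G (10.6402 km) < D (11.7173 km) < F (13.8627 km) < B (14.2212 km) < …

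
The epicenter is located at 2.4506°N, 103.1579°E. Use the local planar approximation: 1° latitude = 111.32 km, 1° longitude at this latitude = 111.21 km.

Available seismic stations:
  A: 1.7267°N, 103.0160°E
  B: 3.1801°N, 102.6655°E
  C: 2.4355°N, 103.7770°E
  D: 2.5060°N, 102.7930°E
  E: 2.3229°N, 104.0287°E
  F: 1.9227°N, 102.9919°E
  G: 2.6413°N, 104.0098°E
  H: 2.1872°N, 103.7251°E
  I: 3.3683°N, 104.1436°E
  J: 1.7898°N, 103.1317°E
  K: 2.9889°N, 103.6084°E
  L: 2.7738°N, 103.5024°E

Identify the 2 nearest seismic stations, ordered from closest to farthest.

D, L

Distances from 2.4506°N, 103.1579°E:
A: √((-0.7239·111.32)² + (-0.1419·111.21)²) = √(6493.869376 + 249.030461) = 82.1152 km
B: √((0.7295·111.32)² + (-0.4924·111.21)²) = √(6594.729519 + 2998.636134) = 97.9457 km
C: √((-0.0151·111.32)² + (0.6191·111.21)²) = √(2.825532 + 4740.337785) = 68.8706 km
D: √((0.0554·111.32)² + (-0.3649·111.21)²) = √(38.033468 + 1646.779334) = 41.0465 km
E: √((-0.1277·111.32)² + (0.8708·111.21)²) = √(202.082260 + 9378.308661) = 97.8795 km
F: √((-0.5279·111.32)² + (-0.1660·111.21)²) = √(3453.422541 + 340.803352) = 61.5973 km
G: √((0.1907·111.32)² + (0.8519·111.21)²) = √(450.658723 + 8975.629515) = 97.0891 km
H: √((-0.2634·111.32)² + (0.5672·111.21)²) = √(859.761387 + 3978.873445) = 69.5603 km
I: √((0.9177·111.32)² + (0.9857·111.21)²) = √(10436.331335 + 12016.477970) = 149.8426 km
J: √((-0.6608·111.32)² + (-0.0262·111.21)²) = √(5411.111263 + 8.489659) = 73.6179 km
K: √((0.5383·111.32)² + (0.4505·111.21)²) = √(3590.832564 + 2510.020521) = 78.1080 km
L: √((0.3232·111.32)² + (0.3445·111.21)²) = √(1294.461385 + 1467.797467) = 52.5572 km
Sorted: D (41.0465 km) < L (52.5572 km) < F (61.5973 km) < C (68.8706 km) < …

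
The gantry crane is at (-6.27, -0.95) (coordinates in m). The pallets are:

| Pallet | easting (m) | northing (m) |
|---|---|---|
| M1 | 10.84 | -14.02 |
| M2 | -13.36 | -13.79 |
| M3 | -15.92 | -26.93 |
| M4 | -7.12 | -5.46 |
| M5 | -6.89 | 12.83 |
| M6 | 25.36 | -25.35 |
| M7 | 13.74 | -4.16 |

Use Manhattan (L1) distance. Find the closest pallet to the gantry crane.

Distances from (-6.27, -0.95):
M1: 30.18 m
M2: 19.93 m
M3: 35.63 m
M4: 5.36 m
M5: 14.40 m
M6: 56.03 m
M7: 23.22 m
Minimum: M4 at 5.36 m.

M4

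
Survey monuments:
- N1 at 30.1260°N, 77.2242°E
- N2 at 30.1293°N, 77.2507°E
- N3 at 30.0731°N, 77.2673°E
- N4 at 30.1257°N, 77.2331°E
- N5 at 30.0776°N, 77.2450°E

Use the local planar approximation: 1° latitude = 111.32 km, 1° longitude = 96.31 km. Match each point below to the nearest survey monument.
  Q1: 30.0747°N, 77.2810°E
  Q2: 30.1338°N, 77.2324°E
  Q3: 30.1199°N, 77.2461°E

Q1→N3; Q2→N4; Q3→N2

Q1 at 30.0747°N, 77.2810°E:
  N1: 7.9081 km
  N2: 6.7423 km
  N3: 1.3314 km
  N4: 7.3153 km
  N5: 3.4822 km
  → nearest: N3 (1.3314 km)
Q2 at 30.1338°N, 77.2324°E:
  N1: 1.1737 km
  N2: 1.8323 km
  N3: 7.5470 km
  N4: 0.9042 km
  N5: 6.3728 km
  → nearest: N4 (0.9042 km)
Q3 at 30.1199°N, 77.2461°E:
  N1: 2.2158 km
  N2: 1.1363 km
  N3: 5.5956 km
  N4: 1.4087 km
  N5: 4.7100 km
  → nearest: N2 (1.1363 km)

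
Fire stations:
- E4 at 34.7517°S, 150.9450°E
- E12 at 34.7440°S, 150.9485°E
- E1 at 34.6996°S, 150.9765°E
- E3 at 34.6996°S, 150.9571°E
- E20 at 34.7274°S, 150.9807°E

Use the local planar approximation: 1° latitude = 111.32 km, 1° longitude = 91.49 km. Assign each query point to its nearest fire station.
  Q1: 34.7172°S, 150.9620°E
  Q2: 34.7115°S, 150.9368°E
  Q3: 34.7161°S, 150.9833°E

Q1→E3; Q2→E3; Q3→E20

Q1 at 34.7172°S, 150.9620°E:
  E4: 4.1435 km
  E12: 3.2289 km
  E1: 2.3661 km
  E3: 2.0099 km
  E20: 2.0534 km
  → nearest: E3 (2.0099 km)
Q2 at 34.7115°S, 150.9368°E:
  E4: 4.5375 km
  E12: 3.7729 km
  E1: 3.8662 km
  E3: 2.2813 km
  E20: 4.3891 km
  → nearest: E3 (2.2813 km)
Q3 at 34.7161°S, 150.9833°E:
  E4: 5.2900 km
  E12: 4.4478 km
  E1: 1.9393 km
  E3: 3.0199 km
  E20: 1.2802 km
  → nearest: E20 (1.2802 km)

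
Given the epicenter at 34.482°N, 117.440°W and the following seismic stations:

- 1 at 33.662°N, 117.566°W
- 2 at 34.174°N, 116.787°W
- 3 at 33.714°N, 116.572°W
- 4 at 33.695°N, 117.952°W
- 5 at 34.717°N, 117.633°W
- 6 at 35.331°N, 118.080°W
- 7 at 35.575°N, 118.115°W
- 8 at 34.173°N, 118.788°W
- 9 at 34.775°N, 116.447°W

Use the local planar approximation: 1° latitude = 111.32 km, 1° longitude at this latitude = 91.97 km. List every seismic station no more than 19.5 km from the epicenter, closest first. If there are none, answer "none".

Distances from 34.482°N, 117.440°W:
1: √((-0.820·111.32)² + (-0.126·91.97)²) = √(8332.47655 + 134.28684) = 92.015 km
2: √((-0.308·111.32)² + (0.653·91.97)²) = √(1175.56820 + 3606.77238) = 69.154 km
3: √((-0.768·111.32)² + (0.868·91.97)²) = √(7309.18300 + 6372.82251) = 116.970 km
4: √((-0.787·111.32)² + (-0.512·91.97)²) = √(7675.30885 + 2217.34002) = 99.462 km
5: √((0.235·111.32)² + (-0.193·91.97)²) = √(684.35606 + 315.06996) = 31.614 km
6: √((0.849·111.32)² + (-0.640·91.97)²) = √(8932.26863 + 3464.59378) = 111.341 km
7: √((1.093·111.32)² + (-0.675·91.97)²) = √(14804.26053 + 3853.89536) = 136.595 km
8: √((-0.309·111.32)² + (-1.348·91.97)²) = √(1183.21415 + 15369.93948) = 128.659 km
9: √((0.293·111.32)² + (0.993·91.97)²) = √(1063.85303 + 8340.47663) = 96.976 km
Threshold 19.5 km: none within range.

none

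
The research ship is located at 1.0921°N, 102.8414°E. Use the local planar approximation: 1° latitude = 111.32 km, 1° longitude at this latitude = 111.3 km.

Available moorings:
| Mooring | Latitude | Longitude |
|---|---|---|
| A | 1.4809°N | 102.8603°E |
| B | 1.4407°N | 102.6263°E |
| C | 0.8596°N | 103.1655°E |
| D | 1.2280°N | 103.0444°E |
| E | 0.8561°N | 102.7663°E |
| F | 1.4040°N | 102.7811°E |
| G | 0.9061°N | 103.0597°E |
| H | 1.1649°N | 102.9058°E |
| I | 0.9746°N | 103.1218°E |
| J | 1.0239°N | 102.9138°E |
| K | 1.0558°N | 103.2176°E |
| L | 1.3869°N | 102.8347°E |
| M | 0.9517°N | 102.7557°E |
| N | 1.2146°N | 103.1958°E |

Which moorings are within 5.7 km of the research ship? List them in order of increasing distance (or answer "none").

Distances from 1.0921°N, 102.8414°E:
A: √((0.3888·111.32)² + (0.0189·111.3)²) = √(1873.263658 + 4.425007) = 43.3323 km
B: √((0.3486·111.32)² + (-0.2151·111.3)²) = √(1505.917433 + 573.153765) = 45.5968 km
C: √((-0.2325·111.32)² + (0.3241·111.3)²) = √(669.872748 + 1301.212992) = 44.3969 km
D: √((0.1359·111.32)² + (0.2030·111.3)²) = √(228.868123 + 510.484317) = 27.1910 km
E: √((-0.2360·111.32)² + (-0.0751·111.3)²) = √(690.192763 + 69.866695) = 27.5692 km
F: √((0.3119·111.32)² + (-0.0603·111.3)²) = √(1205.527564 + 45.042756) = 35.3634 km
G: √((-0.1860·111.32)² + (0.2183·111.3)²) = √(428.718558 + 590.334004) = 31.9226 km
H: √((0.0728·111.32)² + (0.0644·111.3)²) = √(65.676372 + 51.376210) = 10.8191 km
I: √((-0.1175·111.32)² + (0.2804·111.3)²) = √(171.089016 + 973.971721) = 33.8387 km
J: √((-0.0682·111.32)² + (0.0724·111.3)²) = √(57.638828 + 64.933298) = 11.0712 km
K: √((-0.0363·111.32)² + (0.3762·111.3)²) = √(16.329002 + 1753.185666) = 42.0656 km
L: √((0.2948·111.32)² + (-0.0067·111.3)²) = √(1076.964415 + 0.556083) = 32.8256 km
M: √((-0.1404·111.32)² + (-0.0857·111.3)²) = √(244.275894 + 90.981265) = 18.3100 km
N: √((0.1225·111.32)² + (0.3544·111.3)²) = √(185.959587 + 1555.885936) = 41.7354 km
Threshold 5.7 km: none within range.

none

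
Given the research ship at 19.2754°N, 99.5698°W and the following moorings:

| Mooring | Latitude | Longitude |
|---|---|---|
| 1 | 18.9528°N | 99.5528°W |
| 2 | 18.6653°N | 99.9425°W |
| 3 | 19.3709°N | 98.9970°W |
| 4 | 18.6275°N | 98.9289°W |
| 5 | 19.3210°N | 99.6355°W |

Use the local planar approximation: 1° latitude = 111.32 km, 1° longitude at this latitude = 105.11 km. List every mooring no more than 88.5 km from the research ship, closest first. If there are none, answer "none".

5, 1, 3, 2

Distances from 19.2754°N, 99.5698°W:
1: √((-0.3226·111.32)² + (0.0170·105.11)²) = √(1289.659678 + 3.192904) = 35.9563 km
2: √((-0.6101·111.32)² + (-0.3727·105.11)²) = √(4612.628152 + 1534.641215) = 78.4045 km
3: √((0.0955·111.32)² + (0.5728·105.11)²) = √(113.019437 + 3624.883812) = 61.1384 km
4: √((-0.6479·111.32)² + (0.6409·105.11)²) = √(5201.904265 + 4538.043090) = 98.6912 km
5: √((0.0456·111.32)² + (-0.0657·105.11)²) = √(25.767725 + 47.689065) = 8.5707 km
Threshold 88.5 km: 5 (8.5707 km), 1 (35.9563 km), 3 (61.1384 km), 2 (78.4045 km) are within range.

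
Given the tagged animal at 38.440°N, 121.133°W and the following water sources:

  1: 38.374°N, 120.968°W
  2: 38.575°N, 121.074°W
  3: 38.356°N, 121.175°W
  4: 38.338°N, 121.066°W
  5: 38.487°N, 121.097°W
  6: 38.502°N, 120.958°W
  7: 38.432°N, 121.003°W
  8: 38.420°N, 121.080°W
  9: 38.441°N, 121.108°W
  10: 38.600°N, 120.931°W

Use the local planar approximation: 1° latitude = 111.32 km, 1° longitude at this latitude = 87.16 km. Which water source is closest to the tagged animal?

Distances from 38.440°N, 121.133°W:
1: 16.149 km
2: 15.884 km
3: 10.042 km
4: 12.768 km
5: 6.101 km
6: 16.742 km
7: 11.366 km
8: 5.128 km
9: 2.182 km
10: 25.044 km
Minimum: 9 at 2.182 km.

9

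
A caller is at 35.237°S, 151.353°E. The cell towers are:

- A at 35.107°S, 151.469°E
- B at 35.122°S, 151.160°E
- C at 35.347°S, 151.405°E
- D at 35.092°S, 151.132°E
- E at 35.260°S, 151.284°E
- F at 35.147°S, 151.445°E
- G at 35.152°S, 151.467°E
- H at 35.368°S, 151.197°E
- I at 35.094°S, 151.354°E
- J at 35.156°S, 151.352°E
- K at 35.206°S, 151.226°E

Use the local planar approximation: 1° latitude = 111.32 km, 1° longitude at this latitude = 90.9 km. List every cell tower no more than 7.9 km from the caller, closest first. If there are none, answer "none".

E

Distances from 35.237°S, 151.353°E:
A: √((0.130·111.32)² + (0.116·90.9)²) = √(209.42721 + 111.18437) = 17.906 km
B: √((0.115·111.32)² + (-0.193·90.9)²) = √(163.88608 + 307.78141) = 21.718 km
C: √((-0.110·111.32)² + (0.052·90.9)²) = √(149.94492 + 22.34264) = 13.126 km
D: √((0.145·111.32)² + (-0.221·90.9)²) = √(260.54479 + 403.56390) = 25.770 km
E: √((-0.023·111.32)² + (-0.069·90.9)²) = √(6.55544 + 39.33924) = 6.775 km
F: √((0.090·111.32)² + (0.092·90.9)²) = √(100.37635 + 69.93642) = 13.050 km
G: √((0.085·111.32)² + (0.114·90.9)²) = √(89.53323 + 107.38348) = 14.033 km
H: √((-0.131·111.32)² + (-0.156·90.9)²) = √(212.66156 + 201.08374) = 20.341 km
I: √((0.143·111.32)² + (0.001·90.9)²) = √(253.40692 + 0.00826) = 15.919 km
J: √((0.081·111.32)² + (-0.001·90.9)²) = √(81.30485 + 0.00826) = 9.017 km
K: √((0.031·111.32)² + (-0.127·90.9)²) = √(11.90885 + 133.27086) = 12.049 km
Threshold 7.9 km: E (6.775 km) is within range.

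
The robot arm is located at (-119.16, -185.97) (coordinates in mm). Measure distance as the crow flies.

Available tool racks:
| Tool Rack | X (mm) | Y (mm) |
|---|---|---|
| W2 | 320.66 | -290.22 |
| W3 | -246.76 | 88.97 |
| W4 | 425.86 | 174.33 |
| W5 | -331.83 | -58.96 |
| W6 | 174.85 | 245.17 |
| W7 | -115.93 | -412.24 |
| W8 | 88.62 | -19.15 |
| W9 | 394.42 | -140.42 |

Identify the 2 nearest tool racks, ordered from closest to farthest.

Distances from (-119.16, -185.97):
W2: √((439.82)² + (-104.25)²) = √(193441.6324 + 10868.0625) = 452.01 mm
W3: √((-127.60)² + (274.94)²) = √(16281.7600 + 75592.0036) = 303.11 mm
W4: √((545.02)² + (360.30)²) = √(297046.8004 + 129816.0900) = 653.35 mm
W5: √((-212.67)² + (127.01)²) = √(45228.5289 + 16131.5401) = 247.71 mm
W6: √((294.01)² + (431.14)²) = √(86441.8801 + 185881.6996) = 521.85 mm
W7: √((3.23)² + (-226.27)²) = √(10.4329 + 51198.1129) = 226.29 mm
W8: √((207.78)² + (166.82)²) = √(43172.5284 + 27828.9124) = 266.46 mm
W9: √((513.58)² + (45.55)²) = √(263764.4164 + 2074.8025) = 515.60 mm
Sorted: W7 (226.29 mm) < W5 (247.71 mm) < W8 (266.46 mm) < W3 (303.11 mm) < …

W7, W5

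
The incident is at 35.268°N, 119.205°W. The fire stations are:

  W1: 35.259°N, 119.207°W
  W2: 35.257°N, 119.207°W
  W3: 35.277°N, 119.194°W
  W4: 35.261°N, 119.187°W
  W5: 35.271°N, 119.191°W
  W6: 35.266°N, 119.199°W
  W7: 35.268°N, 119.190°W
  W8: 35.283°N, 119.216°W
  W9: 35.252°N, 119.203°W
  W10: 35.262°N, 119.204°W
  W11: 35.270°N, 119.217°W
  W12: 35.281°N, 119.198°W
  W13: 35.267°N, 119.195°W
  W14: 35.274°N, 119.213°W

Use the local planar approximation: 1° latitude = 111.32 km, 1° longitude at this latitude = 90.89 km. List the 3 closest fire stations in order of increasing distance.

Distances from 35.268°N, 119.205°W:
W1: √((-0.009·111.32)² + (-0.002·90.89)²) = √(1.00376 + 0.03304) = 1.018 km
W2: √((-0.011·111.32)² + (-0.002·90.89)²) = √(1.49945 + 0.03304) = 1.238 km
W3: √((0.009·111.32)² + (0.011·90.89)²) = √(1.00376 + 0.99958) = 1.415 km
W4: √((-0.007·111.32)² + (0.018·90.89)²) = √(0.60721 + 2.67656) = 1.812 km
W5: √((0.003·111.32)² + (0.014·90.89)²) = √(0.11153 + 1.61915) = 1.316 km
W6: √((-0.002·111.32)² + (0.006·90.89)²) = √(0.04957 + 0.29740) = 0.589 km
W7: √((0.000·111.32)² + (0.015·90.89)²) = √(0.00000 + 1.85872) = 1.363 km
W8: √((0.015·111.32)² + (-0.011·90.89)²) = √(2.78823 + 0.99958) = 1.946 km
W9: √((-0.016·111.32)² + (0.002·90.89)²) = √(3.17239 + 0.03304) = 1.790 km
W10: √((-0.006·111.32)² + (0.001·90.89)²) = √(0.44612 + 0.00826) = 0.674 km
W11: √((0.002·111.32)² + (-0.012·90.89)²) = √(0.04957 + 1.18958) = 1.113 km
W12: √((0.013·111.32)² + (0.007·90.89)²) = √(2.09427 + 0.40479) = 1.581 km
W13: √((-0.001·111.32)² + (0.010·90.89)²) = √(0.01239 + 0.82610) = 0.916 km
W14: √((0.006·111.32)² + (-0.008·90.89)²) = √(0.44612 + 0.52870) = 0.987 km
Sorted: W6 (0.589 km) < W10 (0.674 km) < W13 (0.916 km) < W14 (0.987 km) < W1 (1.018 km) < …

W6, W10, W13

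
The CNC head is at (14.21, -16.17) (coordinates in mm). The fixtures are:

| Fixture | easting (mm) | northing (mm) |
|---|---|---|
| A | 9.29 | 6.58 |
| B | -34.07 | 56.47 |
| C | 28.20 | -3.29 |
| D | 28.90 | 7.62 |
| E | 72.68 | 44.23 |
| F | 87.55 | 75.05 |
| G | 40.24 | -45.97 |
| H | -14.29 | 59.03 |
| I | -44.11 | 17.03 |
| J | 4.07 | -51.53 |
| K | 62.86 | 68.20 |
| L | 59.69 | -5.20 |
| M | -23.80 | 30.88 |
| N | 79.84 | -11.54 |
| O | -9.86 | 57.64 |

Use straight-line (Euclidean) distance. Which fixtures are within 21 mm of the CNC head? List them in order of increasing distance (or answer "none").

Distances from (14.21, -16.17):
A: √((-4.92)² + (22.75)²) = √(24.2064 + 517.5625) = 23.28 mm
B: √((-48.28)² + (72.64)²) = √(2330.9584 + 5276.5696) = 87.22 mm
C: √((13.99)² + (12.88)²) = √(195.7201 + 165.8944) = 19.02 mm
D: √((14.69)² + (23.79)²) = √(215.7961 + 565.9641) = 27.96 mm
E: √((58.47)² + (60.40)²) = √(3418.7409 + 3648.1600) = 84.06 mm
F: √((73.34)² + (91.22)²) = √(5378.7556 + 8321.0884) = 117.05 mm
G: √((26.03)² + (-29.80)²) = √(677.5609 + 888.0400) = 39.57 mm
H: √((-28.50)² + (75.20)²) = √(812.2500 + 5655.0400) = 80.42 mm
I: √((-58.32)² + (33.20)²) = √(3401.2224 + 1102.2400) = 67.11 mm
J: √((-10.14)² + (-35.36)²) = √(102.8196 + 1250.3296) = 36.79 mm
K: √((48.65)² + (84.37)²) = √(2366.8225 + 7118.2969) = 97.39 mm
L: √((45.48)² + (10.97)²) = √(2068.4304 + 120.3409) = 46.78 mm
M: √((-38.01)² + (47.05)²) = √(1444.7601 + 2213.7025) = 60.49 mm
N: √((65.63)² + (4.63)²) = √(4307.2969 + 21.4369) = 65.79 mm
O: √((-24.07)² + (73.81)²) = √(579.3649 + 5447.9161) = 77.64 mm
Threshold 21 mm: C (19.02 mm) is within range.

C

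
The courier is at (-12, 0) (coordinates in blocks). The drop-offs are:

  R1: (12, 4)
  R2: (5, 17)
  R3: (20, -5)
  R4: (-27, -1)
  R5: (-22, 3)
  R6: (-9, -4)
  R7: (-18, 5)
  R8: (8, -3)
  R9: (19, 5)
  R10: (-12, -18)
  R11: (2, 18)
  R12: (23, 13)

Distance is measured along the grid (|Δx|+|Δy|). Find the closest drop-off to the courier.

Distances from (-12, 0):
R1: 28 blocks
R2: 34 blocks
R3: 37 blocks
R4: 16 blocks
R5: 13 blocks
R6: 7 blocks
R7: 11 blocks
R8: 23 blocks
R9: 36 blocks
R10: 18 blocks
R11: 32 blocks
R12: 48 blocks
Minimum: R6 at 7 blocks.

R6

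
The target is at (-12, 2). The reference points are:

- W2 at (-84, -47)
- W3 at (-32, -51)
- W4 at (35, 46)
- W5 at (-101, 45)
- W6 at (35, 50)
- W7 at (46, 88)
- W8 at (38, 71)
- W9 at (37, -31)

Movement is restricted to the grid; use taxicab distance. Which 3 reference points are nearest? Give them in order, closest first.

Distances from (-12, 2):
W2: |-72| + |-49| = 72 + 49 = 121
W3: |-20| + |-53| = 20 + 53 = 73
W4: |47| + |44| = 47 + 44 = 91
W5: |-89| + |43| = 89 + 43 = 132
W6: |47| + |48| = 47 + 48 = 95
W7: |58| + |86| = 58 + 86 = 144
W8: |50| + |69| = 50 + 69 = 119
W9: |49| + |-33| = 49 + 33 = 82
Sorted: W3 (73) < W9 (82) < W4 (91) < W6 (95) < W8 (119) < …

W3, W9, W4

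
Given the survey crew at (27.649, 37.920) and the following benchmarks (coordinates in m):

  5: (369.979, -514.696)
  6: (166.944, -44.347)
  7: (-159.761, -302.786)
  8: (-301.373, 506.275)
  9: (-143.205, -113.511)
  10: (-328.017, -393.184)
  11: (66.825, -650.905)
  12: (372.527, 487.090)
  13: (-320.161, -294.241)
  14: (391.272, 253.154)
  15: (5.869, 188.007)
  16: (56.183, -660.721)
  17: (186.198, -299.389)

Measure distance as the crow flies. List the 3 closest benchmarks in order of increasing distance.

15, 6, 9

Distances from (27.649, 37.920):
5: √((342.330)² + (-552.616)²) = √(117189.82890 + 305384.44346) = 650.057 m
6: √((139.295)² + (-82.267)²) = √(19403.09702 + 6767.85929) = 161.774 m
7: √((-187.410)² + (-340.706)²) = √(35122.50810 + 116080.57844) = 388.848 m
8: √((-329.022)² + (468.355)²) = √(108255.47648 + 219356.40602) = 572.374 m
9: √((-170.854)² + (-151.431)²) = √(29191.08932 + 22931.34776) = 228.303 m
10: √((-355.666)² + (-431.104)²) = √(126498.30356 + 185850.65882) = 558.882 m
11: √((39.176)² + (-688.825)²) = √(1534.75898 + 474479.88062) = 689.938 m
12: √((344.878)² + (449.170)²) = √(118940.83488 + 201753.68890) = 566.299 m
13: √((-347.810)² + (-332.161)²) = √(120971.79610 + 110330.92992) = 480.939 m
14: √((363.623)² + (215.234)²) = √(132221.68613 + 46325.67476) = 422.549 m
15: √((-21.780)² + (150.087)²) = √(474.36840 + 22526.10757) = 151.659 m
16: √((28.534)² + (-698.641)²) = √(814.18916 + 488099.24688) = 699.223 m
17: √((158.549)² + (-337.309)²) = √(25137.78540 + 113777.36148) = 372.713 m
Sorted: 15 (151.659 m) < 6 (161.774 m) < 9 (228.303 m) < 17 (372.713 m) < 7 (388.848 m) < …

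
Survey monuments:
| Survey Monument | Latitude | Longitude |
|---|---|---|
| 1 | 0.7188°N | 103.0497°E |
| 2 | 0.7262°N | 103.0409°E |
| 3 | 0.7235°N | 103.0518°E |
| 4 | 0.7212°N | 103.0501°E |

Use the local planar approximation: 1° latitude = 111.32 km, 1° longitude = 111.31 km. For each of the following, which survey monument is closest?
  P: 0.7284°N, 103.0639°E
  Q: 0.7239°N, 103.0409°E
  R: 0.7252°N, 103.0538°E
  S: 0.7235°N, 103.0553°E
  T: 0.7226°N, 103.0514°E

P→3; Q→2; R→3; S→3; T→3

P at 0.7284°N, 103.0639°E:
  1: √((-0.0096·111.32)² + (-0.0142·111.31)²) = √(1.142060 + 2.498303) = 1.9080 km
  2: √((-0.0022·111.32)² + (-0.0230·111.31)²) = √(0.059978 + 6.554266) = 2.5718 km
  3: √((-0.0049·111.32)² + (-0.0121·111.31)²) = √(0.297535 + 1.814008) = 1.4531 km
  4: √((-0.0072·111.32)² + (-0.0138·111.31)²) = √(0.642409 + 2.359536) = 1.7326 km
  → nearest: 3 (1.4531 km)
Q at 0.7239°N, 103.0409°E:
  1: √((-0.0051·111.32)² + (0.0088·111.31)²) = √(0.322320 + 0.959475) = 1.1322 km
  2: √((0.0023·111.32)² + (0.0000·111.31)²) = √(0.065554 + 0.000000) = 0.2560 km
  3: √((-0.0004·111.32)² + (0.0109·111.31)²) = √(0.001983 + 1.472046) = 1.2141 km
  4: √((-0.0027·111.32)² + (0.0092·111.31)²) = √(0.090339 + 1.048682) = 1.0672 km
  → nearest: 2 (0.2560 km)
R at 0.7252°N, 103.0538°E:
  1: √((-0.0064·111.32)² + (-0.0041·111.31)²) = √(0.507582 + 0.208274) = 0.8461 km
  2: √((0.0010·111.32)² + (-0.0129·111.31)²) = √(0.012392 + 2.061806) = 1.4402 km
  3: √((-0.0017·111.32)² + (-0.0020·111.31)²) = √(0.035813 + 0.049560) = 0.2922 km
  4: √((-0.0040·111.32)² + (-0.0037·111.31)²) = √(0.198274 + 0.169618) = 0.6065 km
  → nearest: 3 (0.2922 km)
S at 0.7235°N, 103.0553°E:
  1: √((-0.0047·111.32)² + (-0.0056·111.31)²) = √(0.273742 + 0.388548) = 0.8138 km
  2: √((0.0027·111.32)² + (-0.0144·111.31)²) = √(0.090339 + 2.569173) = 1.6308 km
  3: √((0.0000·111.32)² + (-0.0035·111.31)²) = √(0.000000 + 0.151776) = 0.3896 km
  4: √((-0.0023·111.32)² + (-0.0052·111.31)²) = √(0.065554 + 0.335023) = 0.6329 km
  → nearest: 3 (0.3896 km)
T at 0.7226°N, 103.0514°E:
  1: √((-0.0038·111.32)² + (-0.0017·111.31)²) = √(0.178943 + 0.035807) = 0.4634 km
  2: √((0.0036·111.32)² + (-0.0105·111.31)²) = √(0.160602 + 1.365988) = 1.2356 km
  3: √((0.0009·111.32)² + (0.0004·111.31)²) = √(0.010038 + 0.001982) = 0.1096 km
  4: √((-0.0014·111.32)² + (-0.0013·111.31)²) = √(0.024289 + 0.020939) = 0.2127 km
  → nearest: 3 (0.1096 km)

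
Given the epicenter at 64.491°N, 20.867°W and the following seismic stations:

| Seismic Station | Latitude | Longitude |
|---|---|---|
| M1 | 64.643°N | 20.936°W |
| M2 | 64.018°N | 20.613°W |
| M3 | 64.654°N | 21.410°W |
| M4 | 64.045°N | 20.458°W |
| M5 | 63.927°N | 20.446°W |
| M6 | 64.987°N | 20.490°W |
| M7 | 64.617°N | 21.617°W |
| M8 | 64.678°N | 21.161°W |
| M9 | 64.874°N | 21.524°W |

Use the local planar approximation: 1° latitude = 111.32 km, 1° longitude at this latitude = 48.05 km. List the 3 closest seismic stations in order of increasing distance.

M1, M8, M3

Distances from 64.491°N, 20.867°W:
M1: √((0.152·111.32)² + (-0.069·48.05)²) = √(286.30806 + 10.99221) = 17.242 km
M2: √((-0.473·111.32)² + (0.254·48.05)²) = √(2772.48163 + 148.95470) = 54.050 km
M3: √((0.163·111.32)² + (-0.543·48.05)²) = √(329.24683 + 680.74811) = 31.780 km
M4: √((-0.446·111.32)² + (0.409·48.05)²) = √(2464.99540 + 386.21879) = 53.397 km
M5: √((-0.564·111.32)² + (0.421·48.05)²) = √(3941.89093 + 409.21446) = 65.963 km
M6: √((0.496·111.32)² + (0.377·48.05)²) = √(3048.66530 + 328.14779) = 58.110 km
M7: √((0.126·111.32)² + (-0.750·48.05)²) = √(196.73765 + 1298.70141) = 38.671 km
M8: √((0.187·111.32)² + (-0.294·48.05)²) = √(433.34083 + 199.56365) = 25.158 km
M9: √((0.383·111.32)² + (-0.657·48.05)²) = √(1817.79098 + 996.59229) = 53.051 km
Sorted: M1 (17.242 km) < M8 (25.158 km) < M3 (31.780 km) < M7 (38.671 km) < M9 (53.051 km) < …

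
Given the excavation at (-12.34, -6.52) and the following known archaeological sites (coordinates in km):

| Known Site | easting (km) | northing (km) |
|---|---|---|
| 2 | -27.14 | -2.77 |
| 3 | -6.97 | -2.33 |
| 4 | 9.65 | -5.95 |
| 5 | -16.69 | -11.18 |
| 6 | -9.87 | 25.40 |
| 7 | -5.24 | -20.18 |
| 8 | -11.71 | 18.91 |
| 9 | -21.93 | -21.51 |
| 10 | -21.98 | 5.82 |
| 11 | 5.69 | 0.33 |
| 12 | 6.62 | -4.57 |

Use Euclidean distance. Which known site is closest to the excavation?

5

Distances from (-12.34, -6.52):
2: √((-14.80)² + (3.75)²) = √(219.0400 + 14.0625) = 15.27 km
3: √((5.37)² + (4.19)²) = √(28.8369 + 17.5561) = 6.81 km
4: √((21.99)² + (0.57)²) = √(483.5601 + 0.3249) = 22.00 km
5: √((-4.35)² + (-4.66)²) = √(18.9225 + 21.7156) = 6.37 km
6: √((2.47)² + (31.92)²) = √(6.1009 + 1018.8864) = 32.02 km
7: √((7.10)² + (-13.66)²) = √(50.4100 + 186.5956) = 15.39 km
8: √((0.63)² + (25.43)²) = √(0.3969 + 646.6849) = 25.44 km
9: √((-9.59)² + (-14.99)²) = √(91.9681 + 224.7001) = 17.80 km
10: √((-9.64)² + (12.34)²) = √(92.9296 + 152.2756) = 15.66 km
11: √((18.03)² + (6.85)²) = √(325.0809 + 46.9225) = 19.29 km
12: √((18.96)² + (1.95)²) = √(359.4816 + 3.8025) = 19.06 km
Minimum: 5 at 6.37 km.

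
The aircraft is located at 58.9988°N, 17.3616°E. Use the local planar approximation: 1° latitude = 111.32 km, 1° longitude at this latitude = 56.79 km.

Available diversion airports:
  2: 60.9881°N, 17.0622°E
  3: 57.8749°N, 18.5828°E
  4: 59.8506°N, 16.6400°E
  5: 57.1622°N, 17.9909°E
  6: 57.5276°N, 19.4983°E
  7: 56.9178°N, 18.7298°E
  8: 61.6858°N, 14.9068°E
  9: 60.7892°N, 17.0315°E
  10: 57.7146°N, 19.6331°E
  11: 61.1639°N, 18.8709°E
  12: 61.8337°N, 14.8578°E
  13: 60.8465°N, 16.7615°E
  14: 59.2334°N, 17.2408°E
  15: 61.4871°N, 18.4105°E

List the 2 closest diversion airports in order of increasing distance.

14, 4

Distances from 58.9988°N, 17.3616°E:
2: √((1.9893·111.32)² + (-0.2994·56.79)²) = √(49039.604682 + 289.099493) = 222.1007 km
3: √((-1.1239·111.32)² + (1.2212·56.79)²) = √(15653.149667 + 4809.692691) = 143.0484 km
4: √((0.8518·111.32)² + (-0.7216·56.79)²) = √(8991.282990 + 1679.332862) = 103.2987 km
5: √((-1.8366·111.32)² + (0.6293·56.79)²) = √(41799.930077 + 1277.200856) = 207.5503 km
6: √((-1.4712·111.32)² + (2.1367·56.79)²) = √(26821.917835 + 14724.170487) = 203.8286 km
7: √((-2.0810·111.32)² + (1.3682·56.79)²) = √(53664.928584 + 6037.302121) = 244.3404 km
8: √((2.6870·111.32)² + (-2.4548·56.79)²) = √(89470.883972 + 19434.616115) = 330.0083 km
9: √((1.7904·111.32)² + (-0.3301·56.79)²) = √(39723.410994 + 351.426726) = 200.1870 km
10: √((-1.2842·111.32)² + (2.2715·56.79)²) = √(20436.745021 + 16640.609132) = 192.5548 km
11: √((2.1651·111.32)² + (1.5093·56.79)²) = √(58090.125582 + 7346.743569) = 255.8063 km
12: √((2.8349·111.32)² + (-2.5038·56.79)²) = √(99591.410480 + 20218.224173) = 346.1353 km
13: √((1.8477·111.32)² + (-0.6001·56.79)²) = √(42306.715787 + 1161.424521) = 208.4901 km
14: √((0.2346·111.32)² + (-0.1208·56.79)²) = √(682.028324 + 47.062783) = 27.0017 km
15: √((2.4883·111.32)² + (1.0489·56.79)²) = √(76727.646030 + 3548.231182) = 283.3300 km
Sorted: 14 (27.0017 km) < 4 (103.2987 km) < 3 (143.0484 km) < 10 (192.5548 km) < …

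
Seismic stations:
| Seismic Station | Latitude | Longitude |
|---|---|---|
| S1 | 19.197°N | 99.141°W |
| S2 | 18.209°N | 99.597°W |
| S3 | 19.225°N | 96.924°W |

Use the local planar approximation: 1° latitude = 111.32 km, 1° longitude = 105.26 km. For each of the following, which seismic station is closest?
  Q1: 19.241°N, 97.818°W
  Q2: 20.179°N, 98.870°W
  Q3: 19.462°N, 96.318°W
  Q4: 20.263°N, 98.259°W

Q1→S3; Q2→S1; Q3→S3; Q4→S1

Q1 at 19.241°N, 97.818°W:
  S1: 139.345 km
  S2: 219.689 km
  S3: 94.119 km
  → nearest: S3 (94.119 km)
Q2 at 20.179°N, 98.870°W:
  S1: 112.977 km
  S2: 232.268 km
  S3: 230.729 km
  → nearest: S1 (112.977 km)
Q3 at 19.462°N, 96.318°W:
  S1: 298.610 km
  S2: 372.267 km
  S3: 69.028 km
  → nearest: S3 (69.028 km)
Q4 at 20.263°N, 98.259°W:
  S1: 150.669 km
  S2: 268.546 km
  S3: 181.929 km
  → nearest: S1 (150.669 km)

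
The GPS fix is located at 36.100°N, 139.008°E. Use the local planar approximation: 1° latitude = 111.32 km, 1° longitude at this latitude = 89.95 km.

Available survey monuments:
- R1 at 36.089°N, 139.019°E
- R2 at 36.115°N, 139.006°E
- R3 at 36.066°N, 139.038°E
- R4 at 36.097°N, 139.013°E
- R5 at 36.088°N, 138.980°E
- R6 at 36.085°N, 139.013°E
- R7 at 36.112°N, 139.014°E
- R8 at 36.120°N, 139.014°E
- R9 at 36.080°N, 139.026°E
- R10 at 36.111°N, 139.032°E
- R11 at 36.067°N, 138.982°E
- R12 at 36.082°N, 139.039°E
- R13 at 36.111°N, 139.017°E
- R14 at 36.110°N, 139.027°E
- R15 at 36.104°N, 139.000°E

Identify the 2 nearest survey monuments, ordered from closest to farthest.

Distances from 36.100°N, 139.008°E:
R1: √((-0.011·111.32)² + (0.011·89.95)²) = √(1.49945 + 0.97901) = 1.574 km
R2: √((0.015·111.32)² + (-0.002·89.95)²) = √(2.78823 + 0.03236) = 1.679 km
R3: √((-0.034·111.32)² + (0.030·89.95)²) = √(14.32532 + 7.28190) = 4.648 km
R4: √((-0.003·111.32)² + (0.005·89.95)²) = √(0.11153 + 0.20228) = 0.560 km
R5: √((-0.012·111.32)² + (-0.028·89.95)²) = √(1.78447 + 6.34335) = 2.851 km
R6: √((-0.015·111.32)² + (0.005·89.95)²) = √(2.78823 + 0.20228) = 1.729 km
R7: √((0.012·111.32)² + (0.006·89.95)²) = √(1.78447 + 0.29128) = 1.441 km
R8: √((0.020·111.32)² + (0.006·89.95)²) = √(4.95686 + 0.29128) = 2.291 km
R9: √((-0.020·111.32)² + (0.018·89.95)²) = √(4.95686 + 2.62148) = 2.753 km
R10: √((0.011·111.32)² + (0.024·89.95)²) = √(1.49945 + 4.66042) = 2.482 km
R11: √((-0.033·111.32)² + (-0.026·89.95)²) = √(13.49504 + 5.46952) = 4.355 km
R12: √((-0.018·111.32)² + (0.031·89.95)²) = √(4.01505 + 7.77545) = 3.434 km
R13: √((0.011·111.32)² + (0.009·89.95)²) = √(1.49945 + 0.65537) = 1.468 km
R14: √((0.010·111.32)² + (0.019·89.95)²) = √(1.23921 + 2.92085) = 2.040 km
R15: √((0.004·111.32)² + (-0.008·89.95)²) = √(0.19827 + 0.51782) = 0.846 km
Sorted: R4 (0.560 km) < R15 (0.846 km) < R7 (1.441 km) < R13 (1.468 km) < …

R4, R15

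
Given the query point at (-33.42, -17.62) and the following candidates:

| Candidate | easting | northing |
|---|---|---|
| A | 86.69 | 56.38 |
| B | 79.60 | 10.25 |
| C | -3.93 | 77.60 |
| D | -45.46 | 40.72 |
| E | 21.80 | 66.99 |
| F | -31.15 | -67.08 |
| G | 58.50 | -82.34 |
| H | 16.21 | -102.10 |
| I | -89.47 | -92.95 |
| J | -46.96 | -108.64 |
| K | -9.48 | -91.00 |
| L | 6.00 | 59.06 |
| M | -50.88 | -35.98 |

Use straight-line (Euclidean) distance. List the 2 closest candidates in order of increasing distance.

M, F

Distances from (-33.42, -17.62):
A: √((120.11)² + (74.00)²) = √(14426.4121 + 5476.0000) = 141.08
B: √((113.02)² + (27.87)²) = √(12773.5204 + 776.7369) = 116.41
C: √((29.49)² + (95.22)²) = √(869.6601 + 9066.8484) = 99.68
D: √((-12.04)² + (58.34)²) = √(144.9616 + 3403.5556) = 59.57
E: √((55.22)² + (84.61)²) = √(3049.2484 + 7158.8521) = 101.04
F: √((2.27)² + (-49.46)²) = √(5.1529 + 2446.2916) = 49.51
G: √((91.92)² + (-64.72)²) = √(8449.2864 + 4188.6784) = 112.42
H: √((49.63)² + (-84.48)²) = √(2463.1369 + 7136.8704) = 97.98
I: √((-56.05)² + (-75.33)²) = √(3141.6025 + 5674.6089) = 93.89
J: √((-13.54)² + (-91.02)²) = √(183.3316 + 8284.6404) = 92.02
K: √((23.94)² + (-73.38)²) = √(573.1236 + 5384.6244) = 77.19
L: √((39.42)² + (76.68)²) = √(1553.9364 + 5879.8224) = 86.22
M: √((-17.46)² + (-18.36)²) = √(304.8516 + 337.0896) = 25.34
Sorted: M (25.34) < F (49.51) < D (59.57) < K (77.19) < …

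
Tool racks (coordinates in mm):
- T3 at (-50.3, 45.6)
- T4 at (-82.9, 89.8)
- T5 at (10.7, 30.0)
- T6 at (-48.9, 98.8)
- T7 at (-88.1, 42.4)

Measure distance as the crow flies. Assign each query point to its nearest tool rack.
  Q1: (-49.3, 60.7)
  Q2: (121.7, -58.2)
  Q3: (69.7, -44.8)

Q1 at (-49.3, 60.7):
  T3: √((-1.0)² + (-15.1)²) = √(1.000 + 228.010) = 15.1 mm
  T4: √((-33.6)² + (29.1)²) = √(1128.960 + 846.810) = 44.4 mm
  T5: √((60.0)² + (-30.7)²) = √(3600.000 + 942.490) = 67.4 mm
  T6: √((0.4)² + (38.1)²) = √(0.160 + 1451.610) = 38.1 mm
  T7: √((-38.8)² + (-18.3)²) = √(1505.440 + 334.890) = 42.9 mm
  → nearest: T3 (15.1 mm)
Q2 at (121.7, -58.2):
  T3: √((-172.0)² + (103.8)²) = √(29584.000 + 10774.440) = 200.9 mm
  T4: √((-204.6)² + (148.0)²) = √(41861.160 + 21904.000) = 252.5 mm
  T5: √((-111.0)² + (88.2)²) = √(12321.000 + 7779.240) = 141.8 mm
  T6: √((-170.6)² + (157.0)²) = √(29104.360 + 24649.000) = 231.8 mm
  T7: √((-209.8)² + (100.6)²) = √(44016.040 + 10120.360) = 232.7 mm
  → nearest: T5 (141.8 mm)
Q3 at (69.7, -44.8):
  T3: √((-120.0)² + (90.4)²) = √(14400.000 + 8172.160) = 150.2 mm
  T4: √((-152.6)² + (134.6)²) = √(23286.760 + 18117.160) = 203.5 mm
  T5: √((-59.0)² + (74.8)²) = √(3481.000 + 5595.040) = 95.3 mm
  T6: √((-118.6)² + (143.6)²) = √(14065.960 + 20620.960) = 186.2 mm
  T7: √((-157.8)² + (87.2)²) = √(24900.840 + 7603.840) = 180.3 mm
  → nearest: T5 (95.3 mm)

Q1→T3; Q2→T5; Q3→T5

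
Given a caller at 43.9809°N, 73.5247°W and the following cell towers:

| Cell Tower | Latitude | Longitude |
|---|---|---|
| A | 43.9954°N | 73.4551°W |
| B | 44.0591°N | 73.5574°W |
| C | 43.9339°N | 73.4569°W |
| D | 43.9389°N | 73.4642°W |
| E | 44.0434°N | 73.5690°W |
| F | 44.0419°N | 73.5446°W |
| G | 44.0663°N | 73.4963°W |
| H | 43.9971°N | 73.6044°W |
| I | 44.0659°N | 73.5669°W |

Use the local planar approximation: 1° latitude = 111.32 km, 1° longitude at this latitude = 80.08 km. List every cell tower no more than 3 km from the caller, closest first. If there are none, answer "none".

none

Distances from 43.9809°N, 73.5247°W:
A: 5.8026 km
B: 9.0905 km
C: 7.5401 km
D: 6.7329 km
E: 7.8097 km
F: 6.9750 km
G: 9.7750 km
H: 6.6323 km
I: 10.0476 km
Threshold 3 km: none within range.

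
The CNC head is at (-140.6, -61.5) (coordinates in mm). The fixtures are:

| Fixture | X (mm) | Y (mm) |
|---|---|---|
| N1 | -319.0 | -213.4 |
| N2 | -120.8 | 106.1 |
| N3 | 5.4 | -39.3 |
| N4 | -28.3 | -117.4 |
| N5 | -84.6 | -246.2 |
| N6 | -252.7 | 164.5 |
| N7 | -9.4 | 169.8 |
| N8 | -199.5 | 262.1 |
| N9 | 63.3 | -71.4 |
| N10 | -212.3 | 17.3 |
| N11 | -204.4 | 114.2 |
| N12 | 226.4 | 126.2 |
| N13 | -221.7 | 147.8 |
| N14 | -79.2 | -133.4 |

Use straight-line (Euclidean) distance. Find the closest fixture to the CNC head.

N14

Distances from (-140.6, -61.5):
N1: √((-178.4)² + (-151.9)²) = √(31826.560 + 23073.610) = 234.3 mm
N2: √((19.8)² + (167.6)²) = √(392.040 + 28089.760) = 168.8 mm
N3: √((146.0)² + (22.2)²) = √(21316.000 + 492.840) = 147.7 mm
N4: √((112.3)² + (-55.9)²) = √(12611.290 + 3124.810) = 125.4 mm
N5: √((56.0)² + (-184.7)²) = √(3136.000 + 34114.090) = 193.0 mm
N6: √((-112.1)² + (226.0)²) = √(12566.410 + 51076.000) = 252.3 mm
N7: √((131.2)² + (231.3)²) = √(17213.440 + 53499.690) = 265.9 mm
N8: √((-58.9)² + (323.6)²) = √(3469.210 + 104716.960) = 328.9 mm
N9: √((203.9)² + (-9.9)²) = √(41575.210 + 98.010) = 204.1 mm
N10: √((-71.7)² + (78.8)²) = √(5140.890 + 6209.440) = 106.5 mm
N11: √((-63.8)² + (175.7)²) = √(4070.440 + 30870.490) = 186.9 mm
N12: √((367.0)² + (187.7)²) = √(134689.000 + 35231.290) = 412.2 mm
N13: √((-81.1)² + (209.3)²) = √(6577.210 + 43806.490) = 224.5 mm
N14: √((61.4)² + (-71.9)²) = √(3769.960 + 5169.610) = 94.5 mm
Minimum: N14 at 94.5 mm.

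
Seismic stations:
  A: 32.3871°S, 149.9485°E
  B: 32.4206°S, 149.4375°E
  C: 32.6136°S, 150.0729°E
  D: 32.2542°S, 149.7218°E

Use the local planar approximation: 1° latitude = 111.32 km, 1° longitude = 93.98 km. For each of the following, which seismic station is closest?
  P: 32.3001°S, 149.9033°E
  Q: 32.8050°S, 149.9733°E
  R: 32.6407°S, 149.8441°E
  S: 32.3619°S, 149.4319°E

P→A; Q→C; R→C; S→B

P at 32.3001°S, 149.9033°E:
  A: 10.5755 km
  B: 45.7850 km
  C: 38.3664 km
  D: 17.8062 km
  → nearest: A (10.5755 km)
Q at 32.8050°S, 149.9733°E:
  A: 46.5790 km
  B: 66.0808 km
  C: 23.2721 km
  D: 65.7130 km
  → nearest: C (23.2721 km)
R at 32.6407°S, 149.8441°E:
  A: 29.8871 km
  B: 45.3928 km
  C: 21.7132 km
  D: 44.5339 km
  → nearest: C (21.7132 km)
S at 32.3619°S, 149.4319°E:
  A: 48.6310 km
  B: 6.5556 km
  C: 66.4385 km
  D: 29.7661 km
  → nearest: B (6.5556 km)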